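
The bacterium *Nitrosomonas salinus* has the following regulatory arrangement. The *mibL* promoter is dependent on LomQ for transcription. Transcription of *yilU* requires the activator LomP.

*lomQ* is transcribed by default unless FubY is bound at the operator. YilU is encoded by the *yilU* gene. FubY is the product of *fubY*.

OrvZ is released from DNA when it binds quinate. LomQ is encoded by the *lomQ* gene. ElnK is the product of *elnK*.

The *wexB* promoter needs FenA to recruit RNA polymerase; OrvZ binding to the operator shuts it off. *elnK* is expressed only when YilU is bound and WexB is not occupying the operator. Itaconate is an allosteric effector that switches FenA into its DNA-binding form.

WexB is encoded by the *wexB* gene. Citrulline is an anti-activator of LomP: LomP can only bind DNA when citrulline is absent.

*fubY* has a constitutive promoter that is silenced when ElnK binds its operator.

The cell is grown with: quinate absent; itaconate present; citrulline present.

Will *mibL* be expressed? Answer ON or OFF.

Citrulline is present, so LomP is inactive.
Required activator LomP is absent, so *yilU* is not transcribed.
So YilU is not produced.
Quinate is absent, so OrvZ is active.
Itaconate is present, so FenA is active.
With repressor OrvZ bound, *wexB* is not transcribed.
So WexB is not produced.
Required activator YilU is absent, so *elnK* is not transcribed.
So ElnK is not produced.
With no repressor bound, *fubY* is transcribed.
So FubY is produced and active.
With repressor FubY bound, *lomQ* is not transcribed.
So LomQ is not produced.
Required activator LomQ is absent, so *mibL* is not transcribed.

OFF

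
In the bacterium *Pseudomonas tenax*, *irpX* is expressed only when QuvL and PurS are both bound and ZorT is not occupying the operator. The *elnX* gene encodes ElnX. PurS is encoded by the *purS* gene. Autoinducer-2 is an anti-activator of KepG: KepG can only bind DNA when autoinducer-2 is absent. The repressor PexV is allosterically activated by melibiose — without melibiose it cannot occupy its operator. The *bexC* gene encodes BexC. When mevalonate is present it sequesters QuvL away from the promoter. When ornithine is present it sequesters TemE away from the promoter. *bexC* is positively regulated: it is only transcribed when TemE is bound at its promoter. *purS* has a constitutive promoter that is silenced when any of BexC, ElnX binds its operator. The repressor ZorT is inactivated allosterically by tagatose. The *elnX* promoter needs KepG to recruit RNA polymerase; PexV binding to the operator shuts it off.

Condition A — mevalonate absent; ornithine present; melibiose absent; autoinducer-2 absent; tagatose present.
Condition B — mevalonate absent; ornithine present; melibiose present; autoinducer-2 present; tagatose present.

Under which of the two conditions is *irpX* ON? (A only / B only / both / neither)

Condition A:
Mevalonate is absent, so QuvL is active.
Ornithine is present, so TemE is inactive.
Required activator TemE is absent, so *bexC* is not transcribed.
So BexC is not produced.
Melibiose is absent, so PexV is inactive.
Autoinducer-2 is absent, so KepG is active.
No repressor is bound and KepG is active, so *elnX* is transcribed.
So ElnX is produced and active.
With repressor ElnX bound, *purS* is not transcribed.
So PurS is not produced.
Tagatose is present, so ZorT is inactive.
Required activator PurS is absent, so *irpX* is not transcribed.
→ *irpX* is OFF in A.
Condition B:
Mevalonate is absent, so QuvL is active.
Ornithine is present, so TemE is inactive.
Required activator TemE is absent, so *bexC* is not transcribed.
So BexC is not produced.
Melibiose is present, so PexV is active.
Autoinducer-2 is present, so KepG is inactive.
With repressor PexV bound, *elnX* is not transcribed.
So ElnX is not produced.
With no repressor bound, *purS* is transcribed.
So PurS is produced and active.
Tagatose is present, so ZorT is inactive.
No repressor is bound and QuvL and PurS are active, so *irpX* is transcribed.
→ *irpX* is ON in B.

B only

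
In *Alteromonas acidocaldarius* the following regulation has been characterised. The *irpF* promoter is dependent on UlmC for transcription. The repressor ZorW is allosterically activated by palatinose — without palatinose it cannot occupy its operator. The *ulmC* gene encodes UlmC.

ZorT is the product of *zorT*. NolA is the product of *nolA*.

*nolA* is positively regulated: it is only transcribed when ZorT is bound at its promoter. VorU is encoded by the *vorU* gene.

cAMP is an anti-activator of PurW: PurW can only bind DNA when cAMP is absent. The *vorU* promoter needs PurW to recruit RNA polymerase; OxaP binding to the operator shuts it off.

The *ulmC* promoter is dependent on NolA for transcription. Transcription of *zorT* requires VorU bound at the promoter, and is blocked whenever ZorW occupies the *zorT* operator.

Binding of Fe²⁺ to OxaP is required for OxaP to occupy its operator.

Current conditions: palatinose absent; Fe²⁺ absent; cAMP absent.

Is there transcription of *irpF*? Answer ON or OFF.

ON

cAMP is absent, so PurW is active.
Fe²⁺ is absent, so OxaP is inactive.
No repressor is bound and PurW is active, so *vorU* is transcribed.
So VorU is produced and active.
Palatinose is absent, so ZorW is inactive.
No repressor is bound and VorU is active, so *zorT* is transcribed.
So ZorT is produced and active.
No repressor is bound and ZorT is active, so *nolA* is transcribed.
So NolA is produced and active.
No repressor is bound and NolA is active, so *ulmC* is transcribed.
So UlmC is produced and active.
No repressor is bound and UlmC is active, so *irpF* is transcribed.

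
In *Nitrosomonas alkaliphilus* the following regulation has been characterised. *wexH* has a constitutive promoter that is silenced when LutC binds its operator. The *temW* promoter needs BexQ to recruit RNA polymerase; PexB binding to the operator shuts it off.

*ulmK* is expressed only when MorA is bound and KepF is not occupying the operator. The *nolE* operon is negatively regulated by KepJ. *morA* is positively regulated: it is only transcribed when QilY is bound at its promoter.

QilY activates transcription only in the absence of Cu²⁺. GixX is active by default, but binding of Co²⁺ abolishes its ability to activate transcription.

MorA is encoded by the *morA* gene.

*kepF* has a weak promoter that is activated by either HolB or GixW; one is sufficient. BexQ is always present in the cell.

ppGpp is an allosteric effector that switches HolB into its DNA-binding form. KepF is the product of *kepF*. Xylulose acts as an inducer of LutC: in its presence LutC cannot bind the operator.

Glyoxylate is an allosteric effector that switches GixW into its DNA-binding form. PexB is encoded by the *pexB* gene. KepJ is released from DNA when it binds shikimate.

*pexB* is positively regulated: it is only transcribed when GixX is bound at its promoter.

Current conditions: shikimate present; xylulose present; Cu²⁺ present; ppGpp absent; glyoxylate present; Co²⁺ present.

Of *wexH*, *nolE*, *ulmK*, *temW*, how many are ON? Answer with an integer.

Xylulose is present, so LutC is inactive.
With no repressor bound, *wexH* is transcribed.
→ *wexH* is ON.
Shikimate is present, so KepJ is inactive.
With no repressor bound, *nolE* is transcribed.
→ *nolE* is ON.
ppGpp is absent, so HolB is inactive.
Glyoxylate is present, so GixW is active.
Activator GixW is present, so *kepF* is transcribed.
So KepF is produced and active.
Cu²⁺ is present, so QilY is inactive.
Required activator QilY is absent, so *morA* is not transcribed.
So MorA is not produced.
With repressor KepF bound, *ulmK* is not transcribed.
→ *ulmK* is OFF.
BexQ is produced constitutively and is active.
Co²⁺ is present, so GixX is inactive.
Required activator GixX is absent, so *pexB* is not transcribed.
So PexB is not produced.
No repressor is bound and BexQ is active, so *temW* is transcribed.
→ *temW* is ON.
3 of the 4 genes are transcribed.

3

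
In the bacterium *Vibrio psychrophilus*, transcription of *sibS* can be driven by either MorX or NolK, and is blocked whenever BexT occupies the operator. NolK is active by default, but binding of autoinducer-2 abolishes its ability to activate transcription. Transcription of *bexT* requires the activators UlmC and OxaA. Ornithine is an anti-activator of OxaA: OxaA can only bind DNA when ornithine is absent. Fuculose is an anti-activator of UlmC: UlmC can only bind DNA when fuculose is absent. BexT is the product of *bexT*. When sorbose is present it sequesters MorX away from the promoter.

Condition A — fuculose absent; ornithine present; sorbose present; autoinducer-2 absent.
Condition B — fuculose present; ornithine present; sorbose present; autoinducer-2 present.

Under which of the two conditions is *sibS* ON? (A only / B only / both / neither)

Condition A:
Fuculose is absent, so UlmC is active.
Ornithine is present, so OxaA is inactive.
Required activator OxaA is absent, so *bexT* is not transcribed.
So BexT is not produced.
Sorbose is present, so MorX is inactive.
Autoinducer-2 is absent, so NolK is active.
Activator NolK is present, so *sibS* is transcribed.
→ *sibS* is ON in A.
Condition B:
Fuculose is present, so UlmC is inactive.
Ornithine is present, so OxaA is inactive.
Required activator UlmC is absent, so *bexT* is not transcribed.
So BexT is not produced.
Sorbose is present, so MorX is inactive.
Autoinducer-2 is present, so NolK is inactive.
No activator is available at the *sibS* promoter, so *sibS* is not transcribed.
→ *sibS* is OFF in B.

A only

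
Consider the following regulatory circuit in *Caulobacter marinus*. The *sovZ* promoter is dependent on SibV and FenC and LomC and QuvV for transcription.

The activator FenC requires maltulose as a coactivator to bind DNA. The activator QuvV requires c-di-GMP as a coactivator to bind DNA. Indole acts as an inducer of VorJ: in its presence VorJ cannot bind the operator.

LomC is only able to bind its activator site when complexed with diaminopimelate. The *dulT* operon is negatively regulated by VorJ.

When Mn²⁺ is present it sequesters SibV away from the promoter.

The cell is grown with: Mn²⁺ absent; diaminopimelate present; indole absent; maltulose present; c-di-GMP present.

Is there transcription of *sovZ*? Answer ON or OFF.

Mn²⁺ is absent, so SibV is active.
Maltulose is present, so FenC is active.
Diaminopimelate is present, so LomC is active.
c-di-GMP is present, so QuvV is active.
No repressor is bound and SibV and FenC and LomC and QuvV are active, so *sovZ* is transcribed.

ON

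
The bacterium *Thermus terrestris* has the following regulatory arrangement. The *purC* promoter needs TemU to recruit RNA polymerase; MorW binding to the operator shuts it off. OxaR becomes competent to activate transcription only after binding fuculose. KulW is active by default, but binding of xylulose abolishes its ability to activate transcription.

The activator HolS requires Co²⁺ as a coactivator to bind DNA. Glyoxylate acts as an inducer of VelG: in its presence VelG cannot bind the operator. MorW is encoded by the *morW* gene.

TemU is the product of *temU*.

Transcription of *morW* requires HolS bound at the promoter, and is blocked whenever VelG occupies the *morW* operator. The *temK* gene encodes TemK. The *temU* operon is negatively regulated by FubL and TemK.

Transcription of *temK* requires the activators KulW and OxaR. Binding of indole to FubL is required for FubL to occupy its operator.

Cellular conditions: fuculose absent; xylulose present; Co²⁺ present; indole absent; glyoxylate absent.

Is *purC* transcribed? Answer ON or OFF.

Indole is absent, so FubL is inactive.
Xylulose is present, so KulW is inactive.
Fuculose is absent, so OxaR is inactive.
Required activator KulW is absent, so *temK* is not transcribed.
So TemK is not produced.
With no repressor bound, *temU* is transcribed.
So TemU is produced and active.
Glyoxylate is absent, so VelG is active.
Co²⁺ is present, so HolS is active.
With repressor VelG bound, *morW* is not transcribed.
So MorW is not produced.
No repressor is bound and TemU is active, so *purC* is transcribed.

ON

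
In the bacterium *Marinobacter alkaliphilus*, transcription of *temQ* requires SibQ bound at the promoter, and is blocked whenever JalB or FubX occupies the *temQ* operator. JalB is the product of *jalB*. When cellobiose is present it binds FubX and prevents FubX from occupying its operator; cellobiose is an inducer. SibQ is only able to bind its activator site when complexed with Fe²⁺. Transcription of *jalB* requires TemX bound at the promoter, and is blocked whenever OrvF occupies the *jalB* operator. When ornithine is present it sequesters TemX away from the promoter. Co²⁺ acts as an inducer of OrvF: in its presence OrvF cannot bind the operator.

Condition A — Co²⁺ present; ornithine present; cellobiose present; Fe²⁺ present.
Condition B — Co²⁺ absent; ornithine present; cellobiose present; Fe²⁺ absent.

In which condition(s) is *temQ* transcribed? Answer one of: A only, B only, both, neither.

A only

Condition A:
Co²⁺ is present, so OrvF is inactive.
Ornithine is present, so TemX is inactive.
Required activator TemX is absent, so *jalB* is not transcribed.
So JalB is not produced.
Cellobiose is present, so FubX is inactive.
Fe²⁺ is present, so SibQ is active.
No repressor is bound and SibQ is active, so *temQ* is transcribed.
→ *temQ* is ON in A.
Condition B:
Co²⁺ is absent, so OrvF is active.
Ornithine is present, so TemX is inactive.
With repressor OrvF bound, *jalB* is not transcribed.
So JalB is not produced.
Cellobiose is present, so FubX is inactive.
Fe²⁺ is absent, so SibQ is inactive.
Required activator SibQ is absent, so *temQ* is not transcribed.
→ *temQ* is OFF in B.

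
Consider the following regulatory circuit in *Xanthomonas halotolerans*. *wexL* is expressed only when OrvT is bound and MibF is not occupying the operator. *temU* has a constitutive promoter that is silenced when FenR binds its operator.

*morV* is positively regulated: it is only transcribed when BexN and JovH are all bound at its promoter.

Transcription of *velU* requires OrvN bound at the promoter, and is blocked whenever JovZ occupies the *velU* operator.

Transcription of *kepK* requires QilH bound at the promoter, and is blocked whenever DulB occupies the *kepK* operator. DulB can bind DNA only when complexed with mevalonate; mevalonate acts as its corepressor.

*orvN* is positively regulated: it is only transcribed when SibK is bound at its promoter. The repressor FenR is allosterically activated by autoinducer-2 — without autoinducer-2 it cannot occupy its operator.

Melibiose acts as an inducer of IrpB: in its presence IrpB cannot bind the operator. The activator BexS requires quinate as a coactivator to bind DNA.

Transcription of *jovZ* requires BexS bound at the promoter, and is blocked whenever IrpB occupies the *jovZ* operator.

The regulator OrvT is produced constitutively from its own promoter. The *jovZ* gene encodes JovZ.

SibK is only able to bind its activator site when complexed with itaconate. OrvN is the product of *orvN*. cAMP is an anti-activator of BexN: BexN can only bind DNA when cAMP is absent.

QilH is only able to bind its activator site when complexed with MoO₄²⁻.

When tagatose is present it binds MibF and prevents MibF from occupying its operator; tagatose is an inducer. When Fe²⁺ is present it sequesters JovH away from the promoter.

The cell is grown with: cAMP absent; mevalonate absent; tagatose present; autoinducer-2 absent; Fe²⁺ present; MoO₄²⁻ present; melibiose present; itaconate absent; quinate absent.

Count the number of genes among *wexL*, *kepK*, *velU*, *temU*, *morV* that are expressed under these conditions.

3

Tagatose is present, so MibF is inactive.
OrvT is produced constitutively and is active.
No repressor is bound and OrvT is active, so *wexL* is transcribed.
→ *wexL* is ON.
Mevalonate is absent, so DulB is inactive.
MoO₄²⁻ is present, so QilH is active.
No repressor is bound and QilH is active, so *kepK* is transcribed.
→ *kepK* is ON.
Quinate is absent, so BexS is inactive.
Melibiose is present, so IrpB is inactive.
Required activator BexS is absent, so *jovZ* is not transcribed.
So JovZ is not produced.
Itaconate is absent, so SibK is inactive.
Required activator SibK is absent, so *orvN* is not transcribed.
So OrvN is not produced.
Required activator OrvN is absent, so *velU* is not transcribed.
→ *velU* is OFF.
Autoinducer-2 is absent, so FenR is inactive.
With no repressor bound, *temU* is transcribed.
→ *temU* is ON.
cAMP is absent, so BexN is active.
Fe²⁺ is present, so JovH is inactive.
Required activator JovH is absent, so *morV* is not transcribed.
→ *morV* is OFF.
3 of the 5 genes are transcribed.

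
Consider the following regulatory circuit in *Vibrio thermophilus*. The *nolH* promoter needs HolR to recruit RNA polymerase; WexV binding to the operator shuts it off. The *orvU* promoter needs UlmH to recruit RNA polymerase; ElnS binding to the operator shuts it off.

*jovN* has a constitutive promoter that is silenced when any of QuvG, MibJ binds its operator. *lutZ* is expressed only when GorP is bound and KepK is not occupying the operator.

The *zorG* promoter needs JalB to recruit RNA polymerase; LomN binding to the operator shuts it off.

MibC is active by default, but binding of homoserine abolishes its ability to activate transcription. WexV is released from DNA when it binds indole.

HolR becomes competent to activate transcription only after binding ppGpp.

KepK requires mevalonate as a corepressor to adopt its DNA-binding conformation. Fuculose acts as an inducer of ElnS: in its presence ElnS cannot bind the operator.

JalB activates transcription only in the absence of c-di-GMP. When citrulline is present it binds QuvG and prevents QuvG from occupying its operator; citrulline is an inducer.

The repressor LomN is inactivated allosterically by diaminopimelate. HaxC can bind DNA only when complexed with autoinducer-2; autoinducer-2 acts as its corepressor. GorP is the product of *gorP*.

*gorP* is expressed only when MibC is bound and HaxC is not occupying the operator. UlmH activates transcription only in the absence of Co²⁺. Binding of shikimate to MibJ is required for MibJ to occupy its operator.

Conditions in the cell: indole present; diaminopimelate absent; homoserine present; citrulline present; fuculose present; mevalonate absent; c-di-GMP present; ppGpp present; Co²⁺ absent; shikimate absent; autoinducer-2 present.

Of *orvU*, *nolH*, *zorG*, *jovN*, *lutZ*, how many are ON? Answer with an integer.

3

Fuculose is present, so ElnS is inactive.
Co²⁺ is absent, so UlmH is active.
No repressor is bound and UlmH is active, so *orvU* is transcribed.
→ *orvU* is ON.
ppGpp is present, so HolR is active.
Indole is present, so WexV is inactive.
No repressor is bound and HolR is active, so *nolH* is transcribed.
→ *nolH* is ON.
c-di-GMP is present, so JalB is inactive.
Diaminopimelate is absent, so LomN is active.
With repressor LomN bound, *zorG* is not transcribed.
→ *zorG* is OFF.
Citrulline is present, so QuvG is inactive.
Shikimate is absent, so MibJ is inactive.
With no repressor bound, *jovN* is transcribed.
→ *jovN* is ON.
Mevalonate is absent, so KepK is inactive.
Homoserine is present, so MibC is inactive.
Autoinducer-2 is present, so HaxC is active.
With repressor HaxC bound, *gorP* is not transcribed.
So GorP is not produced.
Required activator GorP is absent, so *lutZ* is not transcribed.
→ *lutZ* is OFF.
3 of the 5 genes are transcribed.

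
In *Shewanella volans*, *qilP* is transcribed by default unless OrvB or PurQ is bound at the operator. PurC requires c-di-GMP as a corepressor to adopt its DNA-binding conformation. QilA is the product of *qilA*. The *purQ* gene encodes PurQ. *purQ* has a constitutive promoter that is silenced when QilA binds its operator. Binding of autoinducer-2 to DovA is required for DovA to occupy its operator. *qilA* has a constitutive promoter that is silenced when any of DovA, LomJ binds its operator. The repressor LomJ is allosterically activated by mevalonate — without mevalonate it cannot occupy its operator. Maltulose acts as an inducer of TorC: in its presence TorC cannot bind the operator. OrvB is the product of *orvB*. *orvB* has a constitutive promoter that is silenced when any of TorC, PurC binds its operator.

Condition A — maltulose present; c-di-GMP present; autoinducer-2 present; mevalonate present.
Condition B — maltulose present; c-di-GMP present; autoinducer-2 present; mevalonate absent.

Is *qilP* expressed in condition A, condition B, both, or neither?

Condition A:
Maltulose is present, so TorC is inactive.
c-di-GMP is present, so PurC is active.
With repressor PurC bound, *orvB* is not transcribed.
So OrvB is not produced.
Autoinducer-2 is present, so DovA is active.
Mevalonate is present, so LomJ is active.
With repressor DovA bound, *qilA* is not transcribed.
So QilA is not produced.
With no repressor bound, *purQ* is transcribed.
So PurQ is produced and active.
With repressor PurQ bound, *qilP* is not transcribed.
→ *qilP* is OFF in A.
Condition B:
Maltulose is present, so TorC is inactive.
c-di-GMP is present, so PurC is active.
With repressor PurC bound, *orvB* is not transcribed.
So OrvB is not produced.
Autoinducer-2 is present, so DovA is active.
Mevalonate is absent, so LomJ is inactive.
With repressor DovA bound, *qilA* is not transcribed.
So QilA is not produced.
With no repressor bound, *purQ* is transcribed.
So PurQ is produced and active.
With repressor PurQ bound, *qilP* is not transcribed.
→ *qilP* is OFF in B.

neither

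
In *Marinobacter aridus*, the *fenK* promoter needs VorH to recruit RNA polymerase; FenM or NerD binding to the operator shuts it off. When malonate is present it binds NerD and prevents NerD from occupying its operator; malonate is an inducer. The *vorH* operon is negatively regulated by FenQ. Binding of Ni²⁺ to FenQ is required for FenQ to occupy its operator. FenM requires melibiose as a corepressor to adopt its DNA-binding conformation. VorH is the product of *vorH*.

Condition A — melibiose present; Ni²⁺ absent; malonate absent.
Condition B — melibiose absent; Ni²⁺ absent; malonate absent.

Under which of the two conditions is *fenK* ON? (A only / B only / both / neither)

Condition A:
Melibiose is present, so FenM is active.
Ni²⁺ is absent, so FenQ is inactive.
With no repressor bound, *vorH* is transcribed.
So VorH is produced and active.
Malonate is absent, so NerD is active.
With repressor FenM bound, *fenK* is not transcribed.
→ *fenK* is OFF in A.
Condition B:
Melibiose is absent, so FenM is inactive.
Ni²⁺ is absent, so FenQ is inactive.
With no repressor bound, *vorH* is transcribed.
So VorH is produced and active.
Malonate is absent, so NerD is active.
With repressor NerD bound, *fenK* is not transcribed.
→ *fenK* is OFF in B.

neither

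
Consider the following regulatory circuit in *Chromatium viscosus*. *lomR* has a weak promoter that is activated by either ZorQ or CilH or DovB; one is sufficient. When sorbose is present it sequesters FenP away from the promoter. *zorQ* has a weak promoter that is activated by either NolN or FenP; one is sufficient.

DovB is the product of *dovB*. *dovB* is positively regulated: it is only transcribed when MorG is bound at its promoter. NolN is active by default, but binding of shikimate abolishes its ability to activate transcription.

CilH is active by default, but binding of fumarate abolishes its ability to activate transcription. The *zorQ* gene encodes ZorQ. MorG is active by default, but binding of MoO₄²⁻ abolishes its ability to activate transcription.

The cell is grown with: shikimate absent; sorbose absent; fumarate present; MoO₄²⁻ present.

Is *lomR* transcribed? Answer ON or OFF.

ON

Shikimate is absent, so NolN is active.
Sorbose is absent, so FenP is active.
Activator NolN is present, so *zorQ* is transcribed.
So ZorQ is produced and active.
Fumarate is present, so CilH is inactive.
MoO₄²⁻ is present, so MorG is inactive.
Required activator MorG is absent, so *dovB* is not transcribed.
So DovB is not produced.
Activator ZorQ is present, so *lomR* is transcribed.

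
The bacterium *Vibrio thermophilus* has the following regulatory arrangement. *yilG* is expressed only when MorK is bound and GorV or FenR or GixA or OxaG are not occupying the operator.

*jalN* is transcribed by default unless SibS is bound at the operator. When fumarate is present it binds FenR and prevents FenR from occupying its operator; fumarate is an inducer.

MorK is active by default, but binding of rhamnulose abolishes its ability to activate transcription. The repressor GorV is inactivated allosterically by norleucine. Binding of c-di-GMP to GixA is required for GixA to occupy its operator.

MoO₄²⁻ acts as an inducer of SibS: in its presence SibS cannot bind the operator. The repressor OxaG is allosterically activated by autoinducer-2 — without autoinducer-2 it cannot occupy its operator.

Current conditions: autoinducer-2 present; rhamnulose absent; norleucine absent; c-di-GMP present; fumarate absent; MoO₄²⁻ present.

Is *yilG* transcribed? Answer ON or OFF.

OFF

Norleucine is absent, so GorV is active.
Rhamnulose is absent, so MorK is active.
Fumarate is absent, so FenR is active.
c-di-GMP is present, so GixA is active.
Autoinducer-2 is present, so OxaG is active.
With repressor GorV bound, *yilG* is not transcribed.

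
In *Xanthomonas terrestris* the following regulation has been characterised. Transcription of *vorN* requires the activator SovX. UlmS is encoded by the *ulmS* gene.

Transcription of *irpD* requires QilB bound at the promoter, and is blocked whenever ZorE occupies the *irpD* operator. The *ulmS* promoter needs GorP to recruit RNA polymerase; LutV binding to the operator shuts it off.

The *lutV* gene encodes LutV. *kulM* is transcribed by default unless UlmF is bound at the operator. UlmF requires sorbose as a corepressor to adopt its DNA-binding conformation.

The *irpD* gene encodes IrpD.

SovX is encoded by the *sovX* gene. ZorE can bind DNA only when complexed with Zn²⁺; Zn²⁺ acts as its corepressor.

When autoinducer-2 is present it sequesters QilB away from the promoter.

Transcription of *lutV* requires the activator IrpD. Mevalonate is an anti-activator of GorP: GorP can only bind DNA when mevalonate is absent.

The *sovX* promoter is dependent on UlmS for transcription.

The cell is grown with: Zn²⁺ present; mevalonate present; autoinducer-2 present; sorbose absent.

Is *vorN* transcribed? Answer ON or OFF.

OFF

Autoinducer-2 is present, so QilB is inactive.
Zn²⁺ is present, so ZorE is active.
With repressor ZorE bound, *irpD* is not transcribed.
So IrpD is not produced.
Required activator IrpD is absent, so *lutV* is not transcribed.
So LutV is not produced.
Mevalonate is present, so GorP is inactive.
Required activator GorP is absent, so *ulmS* is not transcribed.
So UlmS is not produced.
Required activator UlmS is absent, so *sovX* is not transcribed.
So SovX is not produced.
Required activator SovX is absent, so *vorN* is not transcribed.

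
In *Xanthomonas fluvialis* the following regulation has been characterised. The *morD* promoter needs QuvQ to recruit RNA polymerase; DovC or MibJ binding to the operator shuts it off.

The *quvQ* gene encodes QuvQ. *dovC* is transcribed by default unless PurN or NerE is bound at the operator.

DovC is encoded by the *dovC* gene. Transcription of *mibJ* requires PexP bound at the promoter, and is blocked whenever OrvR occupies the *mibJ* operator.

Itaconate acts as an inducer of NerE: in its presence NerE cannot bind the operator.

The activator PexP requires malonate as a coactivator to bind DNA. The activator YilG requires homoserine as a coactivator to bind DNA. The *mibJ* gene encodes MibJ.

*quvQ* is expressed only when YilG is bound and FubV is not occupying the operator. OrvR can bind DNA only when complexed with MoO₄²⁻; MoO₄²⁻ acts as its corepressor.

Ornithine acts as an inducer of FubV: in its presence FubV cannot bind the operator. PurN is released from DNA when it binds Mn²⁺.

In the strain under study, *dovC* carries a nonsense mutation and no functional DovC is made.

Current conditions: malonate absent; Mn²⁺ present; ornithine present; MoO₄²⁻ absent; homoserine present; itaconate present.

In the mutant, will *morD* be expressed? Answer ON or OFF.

ON

Ornithine is present, so FubV is inactive.
Homoserine is present, so YilG is active.
No repressor is bound and YilG is active, so *quvQ* is transcribed.
So QuvQ is produced and active.
DovC is non-functional in this strain, so it has no effect.
Malonate is absent, so PexP is inactive.
MoO₄²⁻ is absent, so OrvR is inactive.
Required activator PexP is absent, so *mibJ* is not transcribed.
So MibJ is not produced.
No repressor is bound and QuvQ is active, so *morD* is transcribed.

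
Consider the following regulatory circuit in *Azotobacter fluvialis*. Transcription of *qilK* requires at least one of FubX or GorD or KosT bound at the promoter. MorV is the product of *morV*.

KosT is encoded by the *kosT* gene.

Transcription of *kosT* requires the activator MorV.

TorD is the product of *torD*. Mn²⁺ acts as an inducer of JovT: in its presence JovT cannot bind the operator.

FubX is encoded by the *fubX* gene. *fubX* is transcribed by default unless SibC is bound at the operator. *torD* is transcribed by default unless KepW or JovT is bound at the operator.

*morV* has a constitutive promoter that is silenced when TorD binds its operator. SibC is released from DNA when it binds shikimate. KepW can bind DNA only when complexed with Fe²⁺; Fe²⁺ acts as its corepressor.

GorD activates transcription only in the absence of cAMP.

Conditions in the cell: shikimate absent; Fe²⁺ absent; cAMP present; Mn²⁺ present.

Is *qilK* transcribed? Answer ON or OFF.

Shikimate is absent, so SibC is active.
With repressor SibC bound, *fubX* is not transcribed.
So FubX is not produced.
cAMP is present, so GorD is inactive.
Fe²⁺ is absent, so KepW is inactive.
Mn²⁺ is present, so JovT is inactive.
With no repressor bound, *torD* is transcribed.
So TorD is produced and active.
With repressor TorD bound, *morV* is not transcribed.
So MorV is not produced.
Required activator MorV is absent, so *kosT* is not transcribed.
So KosT is not produced.
No activator is available at the *qilK* promoter, so *qilK* is not transcribed.

OFF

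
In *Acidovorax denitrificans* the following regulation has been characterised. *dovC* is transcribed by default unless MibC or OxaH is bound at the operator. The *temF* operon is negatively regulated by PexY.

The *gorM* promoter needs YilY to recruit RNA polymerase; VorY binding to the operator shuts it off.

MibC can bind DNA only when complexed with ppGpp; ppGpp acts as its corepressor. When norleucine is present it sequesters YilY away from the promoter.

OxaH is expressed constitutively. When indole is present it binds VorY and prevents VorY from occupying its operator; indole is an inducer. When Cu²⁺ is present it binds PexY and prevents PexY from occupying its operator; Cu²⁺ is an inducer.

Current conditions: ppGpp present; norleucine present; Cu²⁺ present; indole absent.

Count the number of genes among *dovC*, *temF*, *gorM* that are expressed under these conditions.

ppGpp is present, so MibC is active.
OxaH is produced constitutively and is active.
With repressor MibC bound, *dovC* is not transcribed.
→ *dovC* is OFF.
Cu²⁺ is present, so PexY is inactive.
With no repressor bound, *temF* is transcribed.
→ *temF* is ON.
Indole is absent, so VorY is active.
Norleucine is present, so YilY is inactive.
With repressor VorY bound, *gorM* is not transcribed.
→ *gorM* is OFF.
1 of the 3 genes is transcribed.

1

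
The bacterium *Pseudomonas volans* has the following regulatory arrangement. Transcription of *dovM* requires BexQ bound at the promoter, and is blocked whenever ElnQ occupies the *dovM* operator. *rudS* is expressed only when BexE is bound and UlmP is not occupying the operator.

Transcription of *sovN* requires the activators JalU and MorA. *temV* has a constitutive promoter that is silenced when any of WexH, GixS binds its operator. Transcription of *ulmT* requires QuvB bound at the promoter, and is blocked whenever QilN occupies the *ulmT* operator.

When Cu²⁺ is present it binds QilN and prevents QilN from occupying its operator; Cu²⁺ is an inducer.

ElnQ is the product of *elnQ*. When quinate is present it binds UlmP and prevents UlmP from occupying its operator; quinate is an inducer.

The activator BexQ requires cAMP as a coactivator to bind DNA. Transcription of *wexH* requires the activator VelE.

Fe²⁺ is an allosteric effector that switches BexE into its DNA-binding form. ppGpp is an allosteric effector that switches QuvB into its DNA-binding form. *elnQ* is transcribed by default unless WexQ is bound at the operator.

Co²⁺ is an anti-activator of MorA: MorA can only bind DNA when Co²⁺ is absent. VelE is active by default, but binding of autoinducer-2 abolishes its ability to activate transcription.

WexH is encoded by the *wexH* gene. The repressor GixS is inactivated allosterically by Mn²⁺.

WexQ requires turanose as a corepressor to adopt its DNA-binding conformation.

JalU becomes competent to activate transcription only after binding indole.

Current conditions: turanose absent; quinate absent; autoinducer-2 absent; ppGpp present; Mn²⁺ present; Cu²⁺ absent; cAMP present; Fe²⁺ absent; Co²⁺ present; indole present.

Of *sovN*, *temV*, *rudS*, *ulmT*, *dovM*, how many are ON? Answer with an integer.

Indole is present, so JalU is active.
Co²⁺ is present, so MorA is inactive.
Required activator MorA is absent, so *sovN* is not transcribed.
→ *sovN* is OFF.
Autoinducer-2 is absent, so VelE is active.
No repressor is bound and VelE is active, so *wexH* is transcribed.
So WexH is produced and active.
Mn²⁺ is present, so GixS is inactive.
With repressor WexH bound, *temV* is not transcribed.
→ *temV* is OFF.
Quinate is absent, so UlmP is active.
Fe²⁺ is absent, so BexE is inactive.
With repressor UlmP bound, *rudS* is not transcribed.
→ *rudS* is OFF.
Cu²⁺ is absent, so QilN is active.
ppGpp is present, so QuvB is active.
With repressor QilN bound, *ulmT* is not transcribed.
→ *ulmT* is OFF.
Turanose is absent, so WexQ is inactive.
With no repressor bound, *elnQ* is transcribed.
So ElnQ is produced and active.
cAMP is present, so BexQ is active.
With repressor ElnQ bound, *dovM* is not transcribed.
→ *dovM* is OFF.
0 of the 5 genes are transcribed.

0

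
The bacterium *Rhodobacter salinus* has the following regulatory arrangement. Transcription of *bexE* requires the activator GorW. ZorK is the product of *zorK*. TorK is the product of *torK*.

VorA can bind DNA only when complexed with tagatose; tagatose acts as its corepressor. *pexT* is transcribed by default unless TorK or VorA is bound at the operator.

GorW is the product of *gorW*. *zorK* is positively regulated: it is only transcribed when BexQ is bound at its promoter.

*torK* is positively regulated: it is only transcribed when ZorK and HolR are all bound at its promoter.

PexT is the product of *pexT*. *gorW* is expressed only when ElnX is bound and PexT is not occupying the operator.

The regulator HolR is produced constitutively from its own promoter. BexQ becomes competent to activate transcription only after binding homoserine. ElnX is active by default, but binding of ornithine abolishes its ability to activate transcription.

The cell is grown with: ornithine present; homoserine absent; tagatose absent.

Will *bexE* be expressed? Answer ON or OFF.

OFF

Homoserine is absent, so BexQ is inactive.
Required activator BexQ is absent, so *zorK* is not transcribed.
So ZorK is not produced.
HolR is produced constitutively and is active.
Required activator ZorK is absent, so *torK* is not transcribed.
So TorK is not produced.
Tagatose is absent, so VorA is inactive.
With no repressor bound, *pexT* is transcribed.
So PexT is produced and active.
Ornithine is present, so ElnX is inactive.
With repressor PexT bound, *gorW* is not transcribed.
So GorW is not produced.
Required activator GorW is absent, so *bexE* is not transcribed.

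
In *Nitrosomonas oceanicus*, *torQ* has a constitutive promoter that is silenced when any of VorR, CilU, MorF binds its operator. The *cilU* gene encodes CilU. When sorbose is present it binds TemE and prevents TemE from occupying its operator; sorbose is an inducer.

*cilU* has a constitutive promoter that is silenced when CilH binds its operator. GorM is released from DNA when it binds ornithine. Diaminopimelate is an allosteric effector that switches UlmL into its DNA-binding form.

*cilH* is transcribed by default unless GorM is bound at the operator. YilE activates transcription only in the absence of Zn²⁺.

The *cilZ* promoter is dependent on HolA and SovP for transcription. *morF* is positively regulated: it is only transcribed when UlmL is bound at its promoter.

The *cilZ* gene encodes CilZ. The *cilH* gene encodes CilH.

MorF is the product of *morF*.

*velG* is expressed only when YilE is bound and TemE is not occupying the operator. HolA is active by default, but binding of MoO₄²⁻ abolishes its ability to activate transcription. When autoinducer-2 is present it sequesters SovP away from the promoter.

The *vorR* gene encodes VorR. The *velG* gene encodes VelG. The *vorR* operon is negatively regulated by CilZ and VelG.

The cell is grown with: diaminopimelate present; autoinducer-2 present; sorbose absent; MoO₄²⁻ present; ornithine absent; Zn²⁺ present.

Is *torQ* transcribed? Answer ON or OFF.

MoO₄²⁻ is present, so HolA is inactive.
Autoinducer-2 is present, so SovP is inactive.
Required activator HolA is absent, so *cilZ* is not transcribed.
So CilZ is not produced.
Sorbose is absent, so TemE is active.
Zn²⁺ is present, so YilE is inactive.
With repressor TemE bound, *velG* is not transcribed.
So VelG is not produced.
With no repressor bound, *vorR* is transcribed.
So VorR is produced and active.
Ornithine is absent, so GorM is active.
With repressor GorM bound, *cilH* is not transcribed.
So CilH is not produced.
With no repressor bound, *cilU* is transcribed.
So CilU is produced and active.
Diaminopimelate is present, so UlmL is active.
No repressor is bound and UlmL is active, so *morF* is transcribed.
So MorF is produced and active.
With repressor VorR bound, *torQ* is not transcribed.

OFF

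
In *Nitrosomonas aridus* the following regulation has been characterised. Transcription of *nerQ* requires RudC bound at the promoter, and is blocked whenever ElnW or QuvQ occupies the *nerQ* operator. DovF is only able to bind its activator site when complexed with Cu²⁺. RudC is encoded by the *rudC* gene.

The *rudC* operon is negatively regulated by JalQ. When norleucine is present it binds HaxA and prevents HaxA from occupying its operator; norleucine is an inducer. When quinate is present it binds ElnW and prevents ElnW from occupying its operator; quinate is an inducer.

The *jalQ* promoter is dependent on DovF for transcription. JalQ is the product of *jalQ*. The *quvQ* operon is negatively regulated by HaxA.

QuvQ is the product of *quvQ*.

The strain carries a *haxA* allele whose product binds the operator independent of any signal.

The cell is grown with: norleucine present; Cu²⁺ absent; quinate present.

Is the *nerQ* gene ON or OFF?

ON

Quinate is present, so ElnW is inactive.
HaxA is constitutively active in this strain.
With repressor HaxA bound, *quvQ* is not transcribed.
So QuvQ is not produced.
Cu²⁺ is absent, so DovF is inactive.
Required activator DovF is absent, so *jalQ* is not transcribed.
So JalQ is not produced.
With no repressor bound, *rudC* is transcribed.
So RudC is produced and active.
No repressor is bound and RudC is active, so *nerQ* is transcribed.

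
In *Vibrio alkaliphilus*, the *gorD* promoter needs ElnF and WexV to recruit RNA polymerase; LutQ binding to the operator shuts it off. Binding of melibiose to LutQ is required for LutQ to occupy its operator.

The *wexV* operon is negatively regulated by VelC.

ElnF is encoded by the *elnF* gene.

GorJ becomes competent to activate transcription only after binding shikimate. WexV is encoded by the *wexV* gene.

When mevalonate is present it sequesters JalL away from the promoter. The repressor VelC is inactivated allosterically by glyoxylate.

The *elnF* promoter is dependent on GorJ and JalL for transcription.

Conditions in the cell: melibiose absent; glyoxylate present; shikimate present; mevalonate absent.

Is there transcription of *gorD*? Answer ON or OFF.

Shikimate is present, so GorJ is active.
Mevalonate is absent, so JalL is active.
No repressor is bound and GorJ and JalL are active, so *elnF* is transcribed.
So ElnF is produced and active.
Glyoxylate is present, so VelC is inactive.
With no repressor bound, *wexV* is transcribed.
So WexV is produced and active.
Melibiose is absent, so LutQ is inactive.
No repressor is bound and ElnF and WexV are active, so *gorD* is transcribed.

ON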